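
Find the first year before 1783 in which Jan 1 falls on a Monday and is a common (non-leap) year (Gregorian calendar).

1781

Jan 1 advances by 2 weekdays after a leap year and by 1 after a common year.
1783: Jan 1 is Wednesday.
1782: Tuesday
1781: Monday
1781 begins on a Monday and is a common year.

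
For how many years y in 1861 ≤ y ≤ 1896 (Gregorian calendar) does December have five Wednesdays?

15

December has 31 days; it has five Wednesdays when Wednesday falls among the first (month-length − 28) days — i.e. when December 1 is one of Wednesday/Tuesday/Monday.
December 1 by year: 1861:Sun 1862:Mon✓ 1863:Tue✓ 1864:Thu 1865:Fri 1866:Sat 1867:Sun 1868:Tue✓ 1869:Wed✓ 1870:Thu 1871:Fri 1872:Sun 1873:Mon✓ 1874:Tue✓ 1875:Wed✓ …(6 more)… 1882:Fri 1883:Sat 1884:Mon✓ 1885:Tue✓ 1886:Wed✓ 1887:Thu 1888:Sat 1889:Sun 1890:Mon✓ 1891:Tue✓ 1892:Thu 1893:Fri 1894:Sat 1895:Sun 1896:Tue✓
Years with five Wednesdays: 1862, 1863, 1868, 1869, 1873, 1874, 1875, 1879, 1880, 1884, 1885, 1886, 1890, 1891, 1896 → 15.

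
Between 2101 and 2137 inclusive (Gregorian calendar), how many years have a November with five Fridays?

11

November has 30 days; it has five Fridays when Friday falls among the first (month-length − 28) days — i.e. when November 1 is one of Friday/Thursday.
November 1 by year: 2101:Tue 2102:Wed 2103:Thu✓ 2104:Sat 2105:Sun 2106:Mon 2107:Tue 2108:Thu✓ 2109:Fri✓ 2110:Sat 2111:Sun 2112:Tue 2113:Wed 2114:Thu✓ 2115:Fri✓ …(7 more)… 2123:Mon 2124:Wed 2125:Thu✓ 2126:Fri✓ 2127:Sat 2128:Mon 2129:Tue 2130:Wed 2131:Thu✓ 2132:Sat 2133:Sun 2134:Mon 2135:Tue 2136:Thu✓ 2137:Fri✓
Years with five Fridays: 2103, 2108, 2109, 2114, 2115, 2120, 2125, 2126, 2131, 2136, 2137 → 11.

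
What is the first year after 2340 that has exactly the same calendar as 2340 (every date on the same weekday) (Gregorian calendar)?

2368

Two years share a calendar iff Jan 1 falls on the same weekday and both are leap or both are common. 2340: Jan 1 is Monday, leap year.
2341: Jan 1 Wednesday, common
2342: Jan 1 Thursday, common
2343: Jan 1 Friday, common
2344: Jan 1 Saturday, leap
2345: Jan 1 Monday, common
2346: Jan 1 Tuesday, common
2347: Jan 1 Wednesday, common
2348: Jan 1 Thursday, leap
2349: Jan 1 Saturday, common
2350: Jan 1 Sunday, common
2351: Jan 1 Monday, common
2352: Jan 1 Tuesday, leap
2353: Jan 1 Thursday, common
2354: Jan 1 Friday, common
2355: Jan 1 Saturday, common
2356: Jan 1 Sunday, leap
2357: Jan 1 Tuesday, common
2358: Jan 1 Wednesday, common
2359: Jan 1 Thursday, common
2360: Jan 1 Friday, leap
2361: Jan 1 Sunday, common
2362: Jan 1 Monday, common
2363: Jan 1 Tuesday, common
2364: Jan 1 Wednesday, leap
2365: Jan 1 Friday, common
2366: Jan 1 Saturday, common
2367: Jan 1 Sunday, common
2368: Jan 1 Monday, leap
2368 matches on both conditions.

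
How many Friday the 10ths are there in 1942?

2

Check the 10th of each month of 1942: Jan 10: Sat, Feb 10: Tue, Mar 10: Tue, Apr 10: Fri, May 10: Sun, Jun 10: Wed, Jul 10: Fri, Aug 10: Mon, Sep 10: Thu, Oct 10: Sat, Nov 10: Tue, Dec 10: Thu.
Friday occurs in April, July — 2 months.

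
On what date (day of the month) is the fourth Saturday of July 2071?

25

July 1, 2071 is a Wednesday, so the first Saturday is the 4th.
The fourth Saturday is 4 + 21 = 25.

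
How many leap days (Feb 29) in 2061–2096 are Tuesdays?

1

Leap years in 2061–2096: 9 of them.
Feb 29 weekday advances by 5 (mod 7) from one leap year to the next four years later (or differs when a century non-leap intervenes).
Leap-day weekdays: 2064:Fri 2068:Wed 2072:Mon 2076:Sat 2080:Thu 2084:Tue✓ 2088:Sun 2092:Fri 2096:Wed
Tuesday: 2084 → 1.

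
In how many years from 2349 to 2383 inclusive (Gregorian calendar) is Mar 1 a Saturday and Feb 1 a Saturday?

Check each year's weekday for Mar 1 and Feb 1:
  2349: Tue/Tue  2350: Wed/Wed  2351: Thu/Thu  2352: Sat/Fri  2353: Sun/Sun  2354: Mon/Mon  2355: Tue/Tue  2356: Thu/Wed  2357: Fri/Fri  2358: Sat/Sat ✓  2359: Sun/Sun  2360: Tue/Mon  2361: Wed/Wed  2362: Thu/Thu  …(7 more)…  2370: Sun/Sun  2371: Mon/Mon  2372: Wed/Tue  2373: Thu/Thu  2374: Fri/Fri  2375: Sat/Sat ✓  2376: Mon/Sun  2377: Tue/Tue  2378: Wed/Wed  2379: Thu/Thu  2380: Sat/Fri  2381: Sun/Sun  2382: Mon/Mon  2383: Tue/Tue
Both conditions hold in: 2358, 2369, 2375 — 3.

3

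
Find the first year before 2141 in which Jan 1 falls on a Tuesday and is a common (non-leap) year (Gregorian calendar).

2137

Jan 1 advances by 2 weekdays after a leap year and by 1 after a common year.
2141: Jan 1 is Sunday.
2140: Friday (leap)
2139: Thursday
2138: Wednesday
2137: Tuesday
2137 begins on a Tuesday and is a common year.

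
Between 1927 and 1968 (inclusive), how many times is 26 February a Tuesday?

Track 26 February's weekday year by year (advancing +1, or +2 across a Feb 29):
  1927: Sat  1928: Sun (+1)  1929: Tue (+2) ✓  1930: Wed (+1)  1931: Thu (+1)
  1932: Fri (+1)  1933: Sun (+2)  1934: Mon (+1)  1935: Tue (+1) ✓  1936: Wed (+1)
  1937: Fri (+2)  1938: Sat (+1)  1939: Sun (+1)  1940: Mon (+1)  … (14 more years) …
  1955: Sat (+1)  1956: Sun (+1)  1957: Tue (+2) ✓  1958: Wed (+1)  1959: Thu (+1)
  1960: Fri (+1)  1961: Sun (+2)  1962: Mon (+1)  1963: Tue (+1) ✓  1964: Wed (+1)
  1965: Fri (+2)  1966: Sat (+1)  1967: Sun (+1)  1968: Mon (+1)
Tuesday years: 1929, 1935, 1946, 1952, 1957, 1963 — 6 in total.

6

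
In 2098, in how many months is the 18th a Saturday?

Check the 18th of each month of 2098: Jan 18: Sat, Feb 18: Tue, Mar 18: Tue, Apr 18: Fri, May 18: Sun, Jun 18: Wed, Jul 18: Fri, Aug 18: Mon, Sep 18: Thu, Oct 18: Sat, Nov 18: Tue, Dec 18: Thu.
Saturday occurs in January, October — 2 months.

2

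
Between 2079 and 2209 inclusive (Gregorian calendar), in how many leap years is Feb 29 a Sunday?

4

Leap years in 2079–2209: 31 of them.
Feb 29 weekday advances by 5 (mod 7) from one leap year to the next four years later (or differs when a century non-leap intervenes).
Leap-day weekdays: 2080:Thu 2084:Tue 2088:Sun✓ 2092:Fri 2096:Wed 2104:Fri 2108:Wed 2112:Mon 2116:Sat 2120:Thu 2124:Tue 2128:Sun✓ 2132:Fri …(5 more)… 2156:Sun✓ 2160:Fri 2164:Wed 2168:Mon 2172:Sat 2176:Thu 2180:Tue 2184:Sun✓ 2188:Fri 2192:Wed 2196:Mon 2204:Wed 2208:Mon
Sunday: 2088, 2128, 2156, 2184 → 4.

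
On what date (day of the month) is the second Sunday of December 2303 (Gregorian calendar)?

13

December 1, 2303 is a Tuesday, so the first Sunday is the 6th.
The second Sunday is 6 + 7 = 13.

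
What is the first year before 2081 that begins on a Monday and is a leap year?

2080

Jan 1 advances by 2 weekdays after a leap year and by 1 after a common year.
2081: Jan 1 is Wednesday.
2080: Monday (leap)
2080 begins on a Monday and is a leap year.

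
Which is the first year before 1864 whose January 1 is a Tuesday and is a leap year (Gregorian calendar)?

Jan 1 advances by 2 weekdays after a leap year and by 1 after a common year.
1864: Jan 1 is Friday (leap).
1863: Thursday
1862: Wednesday
1861: Tuesday
1860: Sunday (leap)
1859: Saturday
1858: Friday
1857: Thursday
1856: Tuesday (leap)
1856 begins on a Tuesday and is a leap year.

1856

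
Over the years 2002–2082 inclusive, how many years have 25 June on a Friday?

11

Track 25 June's weekday year by year (advancing +1, or +2 across a Feb 29):
  2002: Tue  2003: Wed (+1)  2004: Fri (+2) ✓  2005: Sat (+1)  2006: Sun (+1)
  2007: Mon (+1)  2008: Wed (+2)  2009: Thu (+1)  2010: Fri (+1) ✓  2011: Sat (+1)
  2012: Mon (+2)  2013: Tue (+1)  2014: Wed (+1)  2015: Thu (+1)  … (53 more years) …
  2069: Tue (+1)  2070: Wed (+1)  2071: Thu (+1)  2072: Sat (+2)  2073: Sun (+1)
  2074: Mon (+1)  2075: Tue (+1)  2076: Thu (+2)  2077: Fri (+1) ✓  2078: Sat (+1)
  2079: Sun (+1)  2080: Tue (+2)  2081: Wed (+1)  2082: Thu (+1)
Friday years: 2004, 2010, 2021, 2027, 2032, 2038, 2049, 2055, 2060, 2066, 2077 — 11 in total.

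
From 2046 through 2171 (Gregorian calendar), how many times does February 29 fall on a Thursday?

Leap years in 2046–2171: 30 of them.
Feb 29 weekday advances by 5 (mod 7) from one leap year to the next four years later (or differs when a century non-leap intervenes).
Leap-day weekdays: 2048:Sat 2052:Thu✓ 2056:Tue 2060:Sun 2064:Fri 2068:Wed 2072:Mon 2076:Sat 2080:Thu✓ 2084:Tue 2088:Sun 2092:Fri 2096:Wed …(4 more)… 2120:Thu✓ 2124:Tue 2128:Sun 2132:Fri 2136:Wed 2140:Mon 2144:Sat 2148:Thu✓ 2152:Tue 2156:Sun 2160:Fri 2164:Wed 2168:Mon
Thursday: 2052, 2080, 2120, 2148 → 4.

4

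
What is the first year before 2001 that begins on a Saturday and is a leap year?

Jan 1 advances by 2 weekdays after a leap year and by 1 after a common year.
2001: Jan 1 is Monday.
2000: Saturday (leap)
2000 begins on a Saturday and is a leap year.

2000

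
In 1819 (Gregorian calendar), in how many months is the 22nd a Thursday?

Check the 22nd of each month of 1819: Jan 22: Fri, Feb 22: Mon, Mar 22: Mon, Apr 22: Thu, May 22: Sat, Jun 22: Tue, Jul 22: Thu, Aug 22: Sun, Sep 22: Wed, Oct 22: Fri, Nov 22: Mon, Dec 22: Wed.
Thursday occurs in April, July — 2 months.

2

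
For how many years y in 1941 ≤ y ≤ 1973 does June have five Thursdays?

June has 30 days; it has five Thursdays when Thursday falls among the first (month-length − 28) days — i.e. when June 1 is one of Thursday/Wednesday.
June 1 by year: 1941:Sun 1942:Mon 1943:Tue 1944:Thu✓ 1945:Fri 1946:Sat 1947:Sun 1948:Tue 1949:Wed✓ 1950:Thu✓ 1951:Fri 1952:Sun 1953:Mon 1954:Tue 1955:Wed✓ …(3 more)… 1959:Mon 1960:Wed✓ 1961:Thu✓ 1962:Fri 1963:Sat 1964:Mon 1965:Tue 1966:Wed✓ 1967:Thu✓ 1968:Sat 1969:Sun 1970:Mon 1971:Tue 1972:Thu✓ 1973:Fri
Years with five Thursdays: 1944, 1949, 1950, 1955, 1960, 1961, 1966, 1967, 1972 → 9.

9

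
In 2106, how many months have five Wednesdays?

A month of length L has five Wednesdays iff its first Wednesday is on day ≤ L−28 (so day 1–3 in a 31-day month, 1–2 in a 30-day month, day 1 in a leap February).
Checking each month of 2106: Jan starts Fri (31d); Feb starts Mon (28d); Mar starts Mon (31d) ✓; Apr starts Thu (30d); May starts Sat (31d); Jun starts Tue (30d) ✓; Jul starts Thu (31d); Aug starts Sun (31d); Sep starts Wed (30d) ✓; Oct starts Fri (31d); Nov starts Mon (30d); Dec starts Wed (31d) ✓.
Five-Wednesday months: March, June, September, December → 4.

4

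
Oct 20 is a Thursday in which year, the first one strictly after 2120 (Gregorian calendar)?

From one year to the next, a fixed date's weekday advances by 1, or by 2 when a Feb 29 lies between the two dates.
2120: October 20 is Sunday.
2121: Monday (+1)
2122: Tuesday (+1)
2123: Wednesday (+1)
2124: Friday (+2)
2125: Saturday (+1)
2126: Sunday (+1)
2127: Monday (+1)
2128: Wednesday (+2)
2129: Thursday (+1)
Oct 20 falls on a Thursday in 2129.

2129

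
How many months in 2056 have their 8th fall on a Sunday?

Check the 8th of each month of 2056: Jan 8: Sat, Feb 8: Tue, Mar 8: Wed, Apr 8: Sat, May 8: Mon, Jun 8: Thu, Jul 8: Sat, Aug 8: Tue, Sep 8: Fri, Oct 8: Sun, Nov 8: Wed, Dec 8: Fri.
Sunday occurs in October — 1 month.

1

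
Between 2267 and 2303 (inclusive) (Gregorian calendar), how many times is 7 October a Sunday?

5

Track 7 October's weekday year by year (advancing +1, or +2 across a Feb 29):
  2267: Mon  2268: Wed (+2)  2269: Thu (+1)  2270: Fri (+1)  2271: Sat (+1)
  2272: Mon (+2)  2273: Tue (+1)  2274: Wed (+1)  2275: Thu (+1)  2276: Sat (+2)
  2277: Sun (+1) ✓  2278: Mon (+1)  2279: Tue (+1)  2280: Thu (+2)  … (9 more years) …
  2290: Tue (+1)  2291: Wed (+1)  2292: Fri (+2)  2293: Sat (+1)  2294: Sun (+1) ✓
  2295: Mon (+1)  2296: Wed (+2)  2297: Thu (+1)  2298: Fri (+1)  2299: Sat (+1)
  2300: Sun (+1) ✓  2301: Mon (+1)  2302: Tue (+1)  2303: Wed (+1)
Sunday years: 2277, 2283, 2288, 2294, 2300 — 5 in total.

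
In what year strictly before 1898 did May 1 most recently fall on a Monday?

From one year to the next, a fixed date's weekday advances by 1, or by 2 when a Feb 29 lies between the two dates.
1898: May 1 is Sunday.
1897: Saturday (−1)
1896: Friday (−1)
1895: Wednesday (−2)
1894: Tuesday (−1)
1893: Monday (−1)
May 1 falls on a Monday in 1893.

1893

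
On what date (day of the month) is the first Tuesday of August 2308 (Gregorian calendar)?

4

August 1, 2308 is a Saturday, so the first Tuesday is the 4th.
The first Tuesday is 4 + 0 = 4.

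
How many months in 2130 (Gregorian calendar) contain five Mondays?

A month of length L has five Mondays iff its first Monday is on day ≤ L−28 (so day 1–3 in a 31-day month, 1–2 in a 30-day month, day 1 in a leap February).
Checking each month of 2130: Jan starts Sun (31d) ✓; Feb starts Wed (28d); Mar starts Wed (31d); Apr starts Sat (30d); May starts Mon (31d) ✓; Jun starts Thu (30d); Jul starts Sat (31d) ✓; Aug starts Tue (31d); Sep starts Fri (30d); Oct starts Sun (31d) ✓; Nov starts Wed (30d); Dec starts Fri (31d).
Five-Monday months: January, May, July, October → 4.

4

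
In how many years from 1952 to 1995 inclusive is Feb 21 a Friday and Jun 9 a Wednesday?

0

Check each year's weekday for Feb 21 and Jun 9:
  1952: Thu/Mon  1953: Sat/Tue  1954: Sun/Wed  1955: Mon/Thu  1956: Tue/Sat  1957: Thu/Sun  1958: Fri/Mon  1959: Sat/Tue  1960: Sun/Thu  1961: Tue/Fri  1962: Wed/Sat  1963: Thu/Sun  1964: Fri/Tue  1965: Sun/Wed  …(16 more)…  1982: Sun/Wed  1983: Mon/Thu  1984: Tue/Sat  1985: Thu/Sun  1986: Fri/Mon  1987: Sat/Tue  1988: Sun/Thu  1989: Tue/Fri  1990: Wed/Sat  1991: Thu/Sun  1992: Fri/Tue  1993: Sun/Wed  1994: Mon/Thu  1995: Tue/Fri
Both conditions hold in: no year — 0.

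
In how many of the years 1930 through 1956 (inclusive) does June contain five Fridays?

8

June has 30 days; it has five Fridays when Friday falls among the first (month-length − 28) days — i.e. when June 1 is one of Friday/Thursday.
June 1 by year: 1930:Sun 1931:Mon 1932:Wed 1933:Thu✓ 1934:Fri✓ 1935:Sat 1936:Mon 1937:Tue 1938:Wed 1939:Thu✓ 1940:Sat 1941:Sun 1942:Mon 1943:Tue 1944:Thu✓ 1945:Fri✓ 1946:Sat 1947:Sun 1948:Tue 1949:Wed 1950:Thu✓ 1951:Fri✓ 1952:Sun 1953:Mon 1954:Tue 1955:Wed 1956:Fri✓
Years with five Fridays: 1933, 1934, 1939, 1944, 1945, 1950, 1951, 1956 → 8.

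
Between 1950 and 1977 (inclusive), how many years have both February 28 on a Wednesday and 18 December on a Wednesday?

1

Check each year's weekday for February 28 and 18 December:
  1950: Tue/Mon  1951: Wed/Tue  1952: Thu/Thu  1953: Sat/Fri  1954: Sun/Sat  1955: Mon/Sun  1956: Tue/Tue  1957: Thu/Wed  1958: Fri/Thu  1959: Sat/Fri  1960: Sun/Sun  1961: Tue/Mon  1962: Wed/Tue  1963: Thu/Wed  1964: Fri/Fri  1965: Sun/Sat  1966: Mon/Sun  1967: Tue/Mon  1968: Wed/Wed ✓  1969: Fri/Thu  1970: Sat/Fri  1971: Sun/Sat  1972: Mon/Mon  1973: Wed/Tue  1974: Thu/Wed  1975: Fri/Thu  1976: Sat/Sat  1977: Mon/Sun
Both conditions hold in: 1968 — 1.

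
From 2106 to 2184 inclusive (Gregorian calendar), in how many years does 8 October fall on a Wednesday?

Track 8 October's weekday year by year (advancing +1, or +2 across a Feb 29):
  2106: Fri  2107: Sat (+1)  2108: Mon (+2)  2109: Tue (+1)  2110: Wed (+1) ✓
  2111: Thu (+1)  2112: Sat (+2)  2113: Sun (+1)  2114: Mon (+1)  2115: Tue (+1)
  2116: Thu (+2)  2117: Fri (+1)  2118: Sat (+1)  2119: Sun (+1)  … (51 more years) …
  2171: Tue (+1)  2172: Thu (+2)  2173: Fri (+1)  2174: Sat (+1)  2175: Sun (+1)
  2176: Tue (+2)  2177: Wed (+1) ✓  2178: Thu (+1)  2179: Fri (+1)  2180: Sun (+2)
  2181: Mon (+1)  2182: Tue (+1)  2183: Wed (+1) ✓  2184: Fri (+2)
Wednesday years: 2110, 2121, 2127, 2132, 2138, 2149, 2155, 2160, 2166, 2177, 2183 — 11 in total.

11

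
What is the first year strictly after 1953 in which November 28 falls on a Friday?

1958

From one year to the next, a fixed date's weekday advances by 1, or by 2 when a Feb 29 lies between the two dates.
1953: November 28 is Saturday.
1954: Sunday (+1)
1955: Monday (+1)
1956: Wednesday (+2)
1957: Thursday (+1)
1958: Friday (+1)
November 28 falls on a Friday in 1958.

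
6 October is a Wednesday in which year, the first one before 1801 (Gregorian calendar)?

From one year to the next, a fixed date's weekday advances by 1, or by 2 when a Feb 29 lies between the two dates.
1801: October 6 is Tuesday.
1800: Monday (−1)
1799: Sunday (−1)
1798: Saturday (−1)
1797: Friday (−1)
1796: Thursday (−1)
1795: Tuesday (−2)
1794: Monday (−1)
1793: Sunday (−1)
1792: Saturday (−1)
1791: Thursday (−2)
1790: Wednesday (−1)
6 October falls on a Wednesday in 1790.

1790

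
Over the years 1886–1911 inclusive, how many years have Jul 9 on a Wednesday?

2

Track Jul 9's weekday year by year (advancing +1, or +2 across a Feb 29):
  1886: Fri  1887: Sat (+1)  1888: Mon (+2)  1889: Tue (+1)  1890: Wed (+1) ✓
  1891: Thu (+1)  1892: Sat (+2)  1893: Sun (+1)  1894: Mon (+1)  1895: Tue (+1)
  1896: Thu (+2)  1897: Fri (+1)  1898: Sat (+1)  1899: Sun (+1)  1900: Mon (+1)
  1901: Tue (+1)  1902: Wed (+1) ✓  1903: Thu (+1)  1904: Sat (+2)  1905: Sun (+1)
  1906: Mon (+1)  1907: Tue (+1)  1908: Thu (+2)  1909: Fri (+1)  1910: Sat (+1)
  1911: Sun (+1)
Wednesday years: 1890, 1902 — 2 in total.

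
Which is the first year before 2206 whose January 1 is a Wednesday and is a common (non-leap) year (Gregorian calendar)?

Jan 1 advances by 2 weekdays after a leap year and by 1 after a common year.
2206: Jan 1 is Wednesday.
2205: Tuesday
2204: Sunday (leap)
2203: Saturday
2202: Friday
2201: Thursday
2200: Wednesday
2200 begins on a Wednesday and is a common year.

2200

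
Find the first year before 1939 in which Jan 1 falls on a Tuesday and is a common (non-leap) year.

1935

Jan 1 advances by 2 weekdays after a leap year and by 1 after a common year.
1939: Jan 1 is Sunday.
1938: Saturday
1937: Friday
1936: Wednesday (leap)
1935: Tuesday
1935 begins on a Tuesday and is a common year.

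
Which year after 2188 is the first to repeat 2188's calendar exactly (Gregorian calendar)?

Two years share a calendar iff Jan 1 falls on the same weekday and both are leap or both are common. 2188: Jan 1 is Tuesday, leap year.
2189: Jan 1 Thursday, common
2190: Jan 1 Friday, common
2191: Jan 1 Saturday, common
2192: Jan 1 Sunday, leap
2193: Jan 1 Tuesday, common
2194: Jan 1 Wednesday, common
2195: Jan 1 Thursday, common
2196: Jan 1 Friday, leap
2197: Jan 1 Sunday, common
2198: Jan 1 Monday, common
2199: Jan 1 Tuesday, common
2200: Jan 1 Wednesday, common
2201: Jan 1 Thursday, common
2202: Jan 1 Friday, common
2203: Jan 1 Saturday, common
2204: Jan 1 Sunday, leap
2205: Jan 1 Tuesday, common
2206: Jan 1 Wednesday, common
2207: Jan 1 Thursday, common
2208: Jan 1 Friday, leap
2209: Jan 1 Sunday, common
2210: Jan 1 Monday, common
2211: Jan 1 Tuesday, common
2212: Jan 1 Wednesday, leap
2213: Jan 1 Friday, common
2214: Jan 1 Saturday, common
2215: Jan 1 Sunday, common
2216: Jan 1 Monday, leap
2217: Jan 1 Wednesday, common
2218: Jan 1 Thursday, common
2219: Jan 1 Friday, common
2220: Jan 1 Saturday, leap
2221: Jan 1 Monday, common
2222: Jan 1 Tuesday, common
2223: Jan 1 Wednesday, common
2224: Jan 1 Thursday, leap
2225: Jan 1 Saturday, common
2226: Jan 1 Sunday, common
2227: Jan 1 Monday, common
2228: Jan 1 Tuesday, leap
2228 matches on both conditions.

2228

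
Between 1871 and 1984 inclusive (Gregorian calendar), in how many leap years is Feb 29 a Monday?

Leap years in 1871–1984: 28 of them.
Feb 29 weekday advances by 5 (mod 7) from one leap year to the next four years later (or differs when a century non-leap intervenes).
Leap-day weekdays: 1872:Thu 1876:Tue 1880:Sun 1884:Fri 1888:Wed 1892:Mon✓ 1896:Sat 1904:Mon✓ 1908:Sat 1912:Thu 1916:Tue 1920:Sun 1924:Fri 1928:Wed 1932:Mon✓ 1936:Sat 1940:Thu 1944:Tue 1948:Sun 1952:Fri 1956:Wed 1960:Mon✓ 1964:Sat 1968:Thu 1972:Tue 1976:Sun 1980:Fri 1984:Wed
Monday: 1892, 1904, 1932, 1960 → 4.

4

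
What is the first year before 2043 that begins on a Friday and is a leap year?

Jan 1 advances by 2 weekdays after a leap year and by 1 after a common year.
2043: Jan 1 is Thursday.
2042: Wednesday
2041: Tuesday
2040: Sunday (leap)
2039: Saturday
2038: Friday
2037: Thursday
2036: Tuesday (leap)
2035: Monday
2034: Sunday
2033: Saturday
2032: Thursday (leap)
2031: Wednesday
2030: Tuesday
2029: Monday
2028: Saturday (leap)
2027: Friday
2026: Thursday
2025: Wednesday
2024: Monday (leap)
2023: Sunday
2022: Saturday
2021: Friday
2020: Wednesday (leap)
2019: Tuesday
2018: Monday
2017: Sunday
2016: Friday (leap)
2016 begins on a Friday and is a leap year.

2016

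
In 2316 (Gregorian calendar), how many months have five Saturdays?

5

A month of length L has five Saturdays iff its first Saturday is on day ≤ L−28 (so day 1–3 in a 31-day month, 1–2 in a 30-day month, day 1 in a leap February).
Checking each month of 2316: Jan starts Sat (31d) ✓; Feb starts Tue (29d); Mar starts Wed (31d); Apr starts Sat (30d) ✓; May starts Mon (31d); Jun starts Thu (30d); Jul starts Sat (31d) ✓; Aug starts Tue (31d); Sep starts Fri (30d) ✓; Oct starts Sun (31d); Nov starts Wed (30d); Dec starts Fri (31d) ✓.
Five-Saturday months: January, April, July, September, December → 5.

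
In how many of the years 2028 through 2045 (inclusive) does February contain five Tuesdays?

February has 28 days (29 in leap years); it has five Tuesdays when Tuesday falls among the first (month-length − 28) days — i.e. when February 1 is Tuesday in a leap year (never in a common year).
February 1 by year: 2028:Tue✓ 2029:Thu 2030:Fri 2031:Sat 2032:Sun 2033:Tue 2034:Wed 2035:Thu 2036:Fri 2037:Sun 2038:Mon 2039:Tue 2040:Wed 2041:Fri 2042:Sat 2043:Sun 2044:Mon 2045:Wed
Years with five Tuesdays: 2028 → 1.

1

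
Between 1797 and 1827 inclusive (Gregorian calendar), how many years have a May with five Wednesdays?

15

May has 31 days; it has five Wednesdays when Wednesday falls among the first (month-length − 28) days — i.e. when May 1 is one of Wednesday/Tuesday/Monday.
May 1 by year: 1797:Mon✓ 1798:Tue✓ 1799:Wed✓ 1800:Thu 1801:Fri 1802:Sat 1803:Sun 1804:Tue✓ 1805:Wed✓ 1806:Thu 1807:Fri 1808:Sun 1809:Mon✓ 1810:Tue✓ 1811:Wed✓ 1812:Fri 1813:Sat 1814:Sun 1815:Mon✓ 1816:Wed✓ 1817:Thu 1818:Fri 1819:Sat 1820:Mon✓ 1821:Tue✓ 1822:Wed✓ 1823:Thu 1824:Sat 1825:Sun 1826:Mon✓ 1827:Tue✓
Years with five Wednesdays: 1797, 1798, 1799, 1804, 1805, 1809, 1810, 1811, 1815, 1816, 1820, 1821, 1822, 1826, 1827 → 15.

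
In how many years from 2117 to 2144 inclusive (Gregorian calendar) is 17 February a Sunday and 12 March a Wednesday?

1

Check each year's weekday for 17 February and 12 March:
  2117: Wed/Fri  2118: Thu/Sat  2119: Fri/Sun  2120: Sat/Tue  2121: Mon/Wed  2122: Tue/Thu  2123: Wed/Fri  2124: Thu/Sun  2125: Sat/Mon  2126: Sun/Tue  2127: Mon/Wed  2128: Tue/Fri  2129: Thu/Sat  2130: Fri/Sun  2131: Sat/Mon  2132: Sun/Wed ✓  2133: Tue/Thu  2134: Wed/Fri  2135: Thu/Sat  2136: Fri/Mon  2137: Sun/Tue  2138: Mon/Wed  2139: Tue/Thu  2140: Wed/Sat  2141: Fri/Sun  2142: Sat/Mon  2143: Sun/Tue  2144: Mon/Thu
Both conditions hold in: 2132 — 1.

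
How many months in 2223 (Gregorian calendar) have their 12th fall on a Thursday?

Check the 12th of each month of 2223: Jan 12: Sun, Feb 12: Wed, Mar 12: Wed, Apr 12: Sat, May 12: Mon, Jun 12: Thu, Jul 12: Sat, Aug 12: Tue, Sep 12: Fri, Oct 12: Sun, Nov 12: Wed, Dec 12: Fri.
Thursday occurs in June — 1 month.

1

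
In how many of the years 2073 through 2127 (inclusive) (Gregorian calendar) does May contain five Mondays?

23

May has 31 days; it has five Mondays when Monday falls among the first (month-length − 28) days — i.e. when May 1 is one of Monday/Sunday/Saturday.
May 1 by year: 2073:Mon✓ 2074:Tue 2075:Wed 2076:Fri 2077:Sat✓ 2078:Sun✓ 2079:Mon✓ 2080:Wed 2081:Thu 2082:Fri 2083:Sat✓ 2084:Mon✓ 2085:Tue 2086:Wed 2087:Thu …(25 more)… 2113:Mon✓ 2114:Tue 2115:Wed 2116:Fri 2117:Sat✓ 2118:Sun✓ 2119:Mon✓ 2120:Wed 2121:Thu 2122:Fri 2123:Sat✓ 2124:Mon✓ 2125:Tue 2126:Wed 2127:Thu
Years with five Mondays: 2073, 2077, 2078, 2079, 2083, 2084, 2088, 2089, 2090, 2094, 2095, 2100, 2101, 2102, 2106, 2107, 2112, 2113, 2117, 2118, 2119, 2123, 2124 → 23.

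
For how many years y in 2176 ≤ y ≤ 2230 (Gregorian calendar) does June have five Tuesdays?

16

June has 30 days; it has five Tuesdays when Tuesday falls among the first (month-length − 28) days — i.e. when June 1 is one of Tuesday/Monday.
June 1 by year: 2176:Sat 2177:Sun 2178:Mon✓ 2179:Tue✓ 2180:Thu 2181:Fri 2182:Sat 2183:Sun 2184:Tue✓ 2185:Wed 2186:Thu 2187:Fri 2188:Sun 2189:Mon✓ 2190:Tue✓ …(25 more)… 2216:Sat 2217:Sun 2218:Mon✓ 2219:Tue✓ 2220:Thu 2221:Fri 2222:Sat 2223:Sun 2224:Tue✓ 2225:Wed 2226:Thu 2227:Fri 2228:Sun 2229:Mon✓ 2230:Tue✓
Years with five Tuesdays: 2178, 2179, 2184, 2189, 2190, 2195, 2201, 2202, 2207, 2212, 2213, 2218, 2219, 2224, 2229, 2230 → 16.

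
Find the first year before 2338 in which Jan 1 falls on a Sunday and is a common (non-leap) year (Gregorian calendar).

2333

Jan 1 advances by 2 weekdays after a leap year and by 1 after a common year.
2338: Jan 1 is Saturday.
2337: Friday
2336: Wednesday (leap)
2335: Tuesday
2334: Monday
2333: Sunday
2333 begins on a Sunday and is a common year.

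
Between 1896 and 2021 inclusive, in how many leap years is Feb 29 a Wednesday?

Leap years in 1896–2021: 31 of them.
Feb 29 weekday advances by 5 (mod 7) from one leap year to the next four years later (or differs when a century non-leap intervenes).
Leap-day weekdays: 1896:Sat 1904:Mon 1908:Sat 1912:Thu 1916:Tue 1920:Sun 1924:Fri 1928:Wed✓ 1932:Mon 1936:Sat 1940:Thu 1944:Tue 1948:Sun …(5 more)… 1972:Tue 1976:Sun 1980:Fri 1984:Wed✓ 1988:Mon 1992:Sat 1996:Thu 2000:Tue 2004:Sun 2008:Fri 2012:Wed✓ 2016:Mon 2020:Sat
Wednesday: 1928, 1956, 1984, 2012 → 4.

4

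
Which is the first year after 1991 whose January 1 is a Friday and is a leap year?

2016

Jan 1 advances by 2 weekdays after a leap year and by 1 after a common year.
1991: Jan 1 is Tuesday.
1992: Wednesday (leap)
1993: Friday
1994: Saturday
1995: Sunday
1996: Monday (leap)
1997: Wednesday
1998: Thursday
1999: Friday
2000: Saturday (leap)
2001: Monday
2002: Tuesday
2003: Wednesday
2004: Thursday (leap)
2005: Saturday
2006: Sunday
2007: Monday
2008: Tuesday (leap)
2009: Thursday
2010: Friday
2011: Saturday
2012: Sunday (leap)
2013: Tuesday
2014: Wednesday
2015: Thursday
2016: Friday (leap)
2016 begins on a Friday and is a leap year.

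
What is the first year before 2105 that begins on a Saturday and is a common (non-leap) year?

2101

Jan 1 advances by 2 weekdays after a leap year and by 1 after a common year.
2105: Jan 1 is Thursday.
2104: Tuesday (leap)
2103: Monday
2102: Sunday
2101: Saturday
2101 begins on a Saturday and is a common year.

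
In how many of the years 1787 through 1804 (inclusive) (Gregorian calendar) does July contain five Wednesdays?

July has 31 days; it has five Wednesdays when Wednesday falls among the first (month-length − 28) days — i.e. when July 1 is one of Wednesday/Tuesday/Monday.
July 1 by year: 1787:Sun 1788:Tue✓ 1789:Wed✓ 1790:Thu 1791:Fri 1792:Sun 1793:Mon✓ 1794:Tue✓ 1795:Wed✓ 1796:Fri 1797:Sat 1798:Sun 1799:Mon✓ 1800:Tue✓ 1801:Wed✓ 1802:Thu 1803:Fri 1804:Sun
Years with five Wednesdays: 1788, 1789, 1793, 1794, 1795, 1799, 1800, 1801 → 8.

8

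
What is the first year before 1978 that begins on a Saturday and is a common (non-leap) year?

Jan 1 advances by 2 weekdays after a leap year and by 1 after a common year.
1978: Jan 1 is Sunday.
1977: Saturday
1977 begins on a Saturday and is a common year.

1977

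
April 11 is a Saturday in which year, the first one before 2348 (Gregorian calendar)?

From one year to the next, a fixed date's weekday advances by 1, or by 2 when a Feb 29 lies between the two dates.
2348: April 11 is Sunday.
2347: Friday (−2)
2346: Thursday (−1)
2345: Wednesday (−1)
2344: Tuesday (−1)
2343: Sunday (−2)
2342: Saturday (−1)
April 11 falls on a Saturday in 2342.

2342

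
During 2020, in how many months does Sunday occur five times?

4

A month of length L has five Sundays iff its first Sunday is on day ≤ L−28 (so day 1–3 in a 31-day month, 1–2 in a 30-day month, day 1 in a leap February).
Checking each month of 2020: Jan starts Wed (31d); Feb starts Sat (29d); Mar starts Sun (31d) ✓; Apr starts Wed (30d); May starts Fri (31d) ✓; Jun starts Mon (30d); Jul starts Wed (31d); Aug starts Sat (31d) ✓; Sep starts Tue (30d); Oct starts Thu (31d); Nov starts Sun (30d) ✓; Dec starts Tue (31d).
Five-Sunday months: March, May, August, November → 4.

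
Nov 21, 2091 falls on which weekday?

Wednesday

January 1, 2091 is a Monday.
November 21 is day 325 of the year, i.e. 324 days after Jan 1.
324 mod 7 = 2, so advance 2 weekdays from Monday: Wednesday.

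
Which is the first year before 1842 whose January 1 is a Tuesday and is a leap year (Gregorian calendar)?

1828

Jan 1 advances by 2 weekdays after a leap year and by 1 after a common year.
1842: Jan 1 is Saturday.
1841: Friday
1840: Wednesday (leap)
1839: Tuesday
1838: Monday
1837: Sunday
1836: Friday (leap)
1835: Thursday
1834: Wednesday
1833: Tuesday
1832: Sunday (leap)
1831: Saturday
1830: Friday
1829: Thursday
1828: Tuesday (leap)
1828 begins on a Tuesday and is a leap year.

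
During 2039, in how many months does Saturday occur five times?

A month of length L has five Saturdays iff its first Saturday is on day ≤ L−28 (so day 1–3 in a 31-day month, 1–2 in a 30-day month, day 1 in a leap February).
Checking each month of 2039: Jan starts Sat (31d) ✓; Feb starts Tue (28d); Mar starts Tue (31d); Apr starts Fri (30d) ✓; May starts Sun (31d); Jun starts Wed (30d); Jul starts Fri (31d) ✓; Aug starts Mon (31d); Sep starts Thu (30d); Oct starts Sat (31d) ✓; Nov starts Tue (30d); Dec starts Thu (31d) ✓.
Five-Saturday months: January, April, July, October, December → 5.

5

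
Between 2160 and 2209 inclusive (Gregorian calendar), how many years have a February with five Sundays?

1

February has 28 days (29 in leap years); it has five Sundays when Sunday falls among the first (month-length − 28) days — i.e. when February 1 is Sunday in a leap year (never in a common year).
February 1 by year: 2160:Fri 2161:Sun 2162:Mon 2163:Tue 2164:Wed 2165:Fri 2166:Sat 2167:Sun 2168:Mon 2169:Wed 2170:Thu 2171:Fri 2172:Sat 2173:Mon 2174:Tue …(20 more)… 2195:Sun 2196:Mon 2197:Wed 2198:Thu 2199:Fri 2200:Sat 2201:Sun 2202:Mon 2203:Tue 2204:Wed 2205:Fri 2206:Sat 2207:Sun 2208:Mon 2209:Wed
Years with five Sundays: 2184 → 1.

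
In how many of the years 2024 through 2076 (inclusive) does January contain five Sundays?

21

January has 31 days; it has five Sundays when Sunday falls among the first (month-length − 28) days — i.e. when January 1 is one of Sunday/Saturday/Friday.
January 1 by year: 2024:Mon 2025:Wed 2026:Thu 2027:Fri✓ 2028:Sat✓ 2029:Mon 2030:Tue 2031:Wed 2032:Thu 2033:Sat✓ 2034:Sun✓ 2035:Mon 2036:Tue 2037:Thu 2038:Fri✓ …(23 more)… 2062:Sun✓ 2063:Mon 2064:Tue 2065:Thu 2066:Fri✓ 2067:Sat✓ 2068:Sun✓ 2069:Tue 2070:Wed 2071:Thu 2072:Fri✓ 2073:Sun✓ 2074:Mon 2075:Tue 2076:Wed
Years with five Sundays: 2027, 2028, 2033, 2034, 2038, 2039, 2040, 2044, 2045, 2049, 2050, 2051, 2055, 2056, 2061, 2062, 2066, 2067, 2068, 2072, 2073 → 21.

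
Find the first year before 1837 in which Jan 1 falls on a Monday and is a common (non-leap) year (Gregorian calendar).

1827

Jan 1 advances by 2 weekdays after a leap year and by 1 after a common year.
1837: Jan 1 is Sunday.
1836: Friday (leap)
1835: Thursday
1834: Wednesday
1833: Tuesday
1832: Sunday (leap)
1831: Saturday
1830: Friday
1829: Thursday
1828: Tuesday (leap)
1827: Monday
1827 begins on a Monday and is a common year.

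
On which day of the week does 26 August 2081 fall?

Tuesday

January 1, 2081 is a Wednesday.
August 26 is day 238 of the year, i.e. 237 days after Jan 1.
237 mod 7 = 6, so advance 6 weekdays from Wednesday: Tuesday.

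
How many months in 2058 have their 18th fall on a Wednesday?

Check the 18th of each month of 2058: Jan 18: Fri, Feb 18: Mon, Mar 18: Mon, Apr 18: Thu, May 18: Sat, Jun 18: Tue, Jul 18: Thu, Aug 18: Sun, Sep 18: Wed, Oct 18: Fri, Nov 18: Mon, Dec 18: Wed.
Wednesday occurs in September, December — 2 months.

2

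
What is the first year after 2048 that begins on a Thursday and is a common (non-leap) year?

2054

Jan 1 advances by 2 weekdays after a leap year and by 1 after a common year.
2048: Jan 1 is Wednesday (leap).
2049: Friday
2050: Saturday
2051: Sunday
2052: Monday (leap)
2053: Wednesday
2054: Thursday
2054 begins on a Thursday and is a common year.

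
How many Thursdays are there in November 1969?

November 1969 has 30 days and begins on Saturday.
The first Thursday is November 6.
Thursdays fall on 6, 13, 20, 27 — that's 4.

4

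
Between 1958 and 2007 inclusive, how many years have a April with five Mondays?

April has 30 days; it has five Mondays when Monday falls among the first (month-length − 28) days — i.e. when April 1 is one of Monday/Sunday.
April 1 by year: 1958:Tue 1959:Wed 1960:Fri 1961:Sat 1962:Sun✓ 1963:Mon✓ 1964:Wed 1965:Thu 1966:Fri 1967:Sat 1968:Mon✓ 1969:Tue 1970:Wed 1971:Thu 1972:Sat …(20 more)… 1993:Thu 1994:Fri 1995:Sat 1996:Mon✓ 1997:Tue 1998:Wed 1999:Thu 2000:Sat 2001:Sun✓ 2002:Mon✓ 2003:Tue 2004:Thu 2005:Fri 2006:Sat 2007:Sun✓
Years with five Mondays: 1962, 1963, 1968, 1973, 1974, 1979, 1984, 1985, 1990, 1991, 1996, 2001, 2002, 2007 → 14.

14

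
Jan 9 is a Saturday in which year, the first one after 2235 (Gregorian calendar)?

2236

From one year to the next, a fixed date's weekday advances by 1, or by 2 when a Feb 29 lies between the two dates.
2235: January 9 is Friday.
2236: Saturday (+1)
Jan 9 falls on a Saturday in 2236.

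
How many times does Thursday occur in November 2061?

4

November 2061 has 30 days and begins on Tuesday.
The first Thursday is November 3.
Thursdays fall on 3, 10, 17, 24 — that's 4.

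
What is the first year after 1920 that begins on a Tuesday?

1924

Jan 1 advances by 2 weekdays after a leap year and by 1 after a common year.
1920: Jan 1 is Thursday (leap).
1921: Saturday
1922: Sunday
1923: Monday
1924: Tuesday (leap)
1924 begins on a Tuesday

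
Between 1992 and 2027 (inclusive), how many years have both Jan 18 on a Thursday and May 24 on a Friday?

2

Check each year's weekday for Jan 18 and May 24:
  1992: Sat/Sun  1993: Mon/Mon  1994: Tue/Tue  1995: Wed/Wed  1996: Thu/Fri ✓  1997: Sat/Sat  1998: Sun/Sun  1999: Mon/Mon  2000: Tue/Wed  2001: Thu/Thu  2002: Fri/Fri  2003: Sat/Sat  2004: Sun/Mon  2005: Tue/Tue  …(8 more)…  2014: Sat/Sat  2015: Sun/Sun  2016: Mon/Tue  2017: Wed/Wed  2018: Thu/Thu  2019: Fri/Fri  2020: Sat/Sun  2021: Mon/Mon  2022: Tue/Tue  2023: Wed/Wed  2024: Thu/Fri ✓  2025: Sat/Sat  2026: Sun/Sun  2027: Mon/Mon
Both conditions hold in: 1996, 2024 — 2.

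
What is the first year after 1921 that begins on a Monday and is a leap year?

Jan 1 advances by 2 weekdays after a leap year and by 1 after a common year.
1921: Jan 1 is Saturday.
1922: Sunday
1923: Monday
1924: Tuesday (leap)
1925: Thursday
1926: Friday
1927: Saturday
1928: Sunday (leap)
1929: Tuesday
1930: Wednesday
1931: Thursday
1932: Friday (leap)
1933: Sunday
1934: Monday
1935: Tuesday
1936: Wednesday (leap)
1937: Friday
1938: Saturday
1939: Sunday
1940: Monday (leap)
1940 begins on a Monday and is a leap year.

1940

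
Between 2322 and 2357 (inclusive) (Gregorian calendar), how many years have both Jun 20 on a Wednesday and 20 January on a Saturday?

Check each year's weekday for Jun 20 and 20 January:
  2322: Tue/Fri  2323: Wed/Sat ✓  2324: Fri/Sun  2325: Sat/Tue  2326: Sun/Wed  2327: Mon/Thu  2328: Wed/Fri  2329: Thu/Sun  2330: Fri/Mon  2331: Sat/Tue  2332: Mon/Wed  2333: Tue/Fri  2334: Wed/Sat ✓  2335: Thu/Sun  …(8 more)…  2344: Tue/Thu  2345: Wed/Sat ✓  2346: Thu/Sun  2347: Fri/Mon  2348: Sun/Tue  2349: Mon/Thu  2350: Tue/Fri  2351: Wed/Sat ✓  2352: Fri/Sun  2353: Sat/Tue  2354: Sun/Wed  2355: Mon/Thu  2356: Wed/Fri  2357: Thu/Sun
Both conditions hold in: 2323, 2334, 2345, 2351 — 4.

4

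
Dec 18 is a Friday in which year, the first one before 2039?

2037

From one year to the next, a fixed date's weekday advances by 1, or by 2 when a Feb 29 lies between the two dates.
2039: December 18 is Sunday.
2038: Saturday (−1)
2037: Friday (−1)
Dec 18 falls on a Friday in 2037.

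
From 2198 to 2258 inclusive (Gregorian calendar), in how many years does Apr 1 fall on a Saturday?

Track Apr 1's weekday year by year (advancing +1, or +2 across a Feb 29):
  2198: Sun  2199: Mon (+1)  2200: Tue (+1)  2201: Wed (+1)  2202: Thu (+1)
  2203: Fri (+1)  2204: Sun (+2)  2205: Mon (+1)  2206: Tue (+1)  2207: Wed (+1)
  2208: Fri (+2)  2209: Sat (+1) ✓  2210: Sun (+1)  2211: Mon (+1)  … (33 more years) …
  2245: Tue (+1)  2246: Wed (+1)  2247: Thu (+1)  2248: Sat (+2) ✓  2249: Sun (+1)
  2250: Mon (+1)  2251: Tue (+1)  2252: Thu (+2)  2253: Fri (+1)  2254: Sat (+1) ✓
  2255: Sun (+1)  2256: Tue (+2)  2257: Wed (+1)  2258: Thu (+1)
Saturday years: 2209, 2215, 2220, 2226, 2237, 2243, 2248, 2254 — 8 in total.

8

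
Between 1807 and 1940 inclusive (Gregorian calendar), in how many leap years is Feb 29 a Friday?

4

Leap years in 1807–1940: 33 of them.
Feb 29 weekday advances by 5 (mod 7) from one leap year to the next four years later (or differs when a century non-leap intervenes).
Leap-day weekdays: 1808:Mon 1812:Sat 1816:Thu 1820:Tue 1824:Sun 1828:Fri✓ 1832:Wed 1836:Mon 1840:Sat 1844:Thu 1848:Tue 1852:Sun 1856:Fri✓ …(7 more)… 1888:Wed 1892:Mon 1896:Sat 1904:Mon 1908:Sat 1912:Thu 1916:Tue 1920:Sun 1924:Fri✓ 1928:Wed 1932:Mon 1936:Sat 1940:Thu
Friday: 1828, 1856, 1884, 1924 → 4.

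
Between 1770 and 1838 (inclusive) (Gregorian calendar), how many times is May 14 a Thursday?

Track May 14's weekday year by year (advancing +1, or +2 across a Feb 29):
  1770: Mon  1771: Tue (+1)  1772: Thu (+2) ✓  1773: Fri (+1)  1774: Sat (+1)
  1775: Sun (+1)  1776: Tue (+2)  1777: Wed (+1)  1778: Thu (+1) ✓  1779: Fri (+1)
  1780: Sun (+2)  1781: Mon (+1)  1782: Tue (+1)  1783: Wed (+1)  … (41 more years) …
  1825: Sat (+1)  1826: Sun (+1)  1827: Mon (+1)  1828: Wed (+2)  1829: Thu (+1) ✓
  1830: Fri (+1)  1831: Sat (+1)  1832: Mon (+2)  1833: Tue (+1)  1834: Wed (+1)
  1835: Thu (+1) ✓  1836: Sat (+2)  1837: Sun (+1)  1838: Mon (+1)
Thursday years: 1772, 1778, 1789, 1795, 1801, 1807, 1812, 1818, 1829, 1835 — 10 in total.

10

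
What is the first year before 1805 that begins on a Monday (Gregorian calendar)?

1798

Jan 1 advances by 2 weekdays after a leap year and by 1 after a common year.
1805: Jan 1 is Tuesday.
1804: Sunday (leap)
1803: Saturday
1802: Friday
1801: Thursday
1800: Wednesday
1799: Tuesday
1798: Monday
1798 begins on a Monday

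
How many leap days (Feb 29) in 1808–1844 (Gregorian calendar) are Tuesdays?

1

Leap years in 1808–1844: 10 of them.
Feb 29 weekday advances by 5 (mod 7) from one leap year to the next four years later (or differs when a century non-leap intervenes).
Leap-day weekdays: 1808:Mon 1812:Sat 1816:Thu 1820:Tue✓ 1824:Sun 1828:Fri 1832:Wed 1836:Mon 1840:Sat 1844:Thu
Tuesday: 1820 → 1.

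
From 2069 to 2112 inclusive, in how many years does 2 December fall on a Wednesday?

7

Track 2 December's weekday year by year (advancing +1, or +2 across a Feb 29):
  2069: Mon  2070: Tue (+1)  2071: Wed (+1) ✓  2072: Fri (+2)  2073: Sat (+1)
  2074: Sun (+1)  2075: Mon (+1)  2076: Wed (+2) ✓  2077: Thu (+1)  2078: Fri (+1)
  2079: Sat (+1)  2080: Mon (+2)  2081: Tue (+1)  2082: Wed (+1) ✓  … (16 more years) …
  2099: Wed (+1) ✓  2100: Thu (+1)  2101: Fri (+1)  2102: Sat (+1)  2103: Sun (+1)
  2104: Tue (+2)  2105: Wed (+1) ✓  2106: Thu (+1)  2107: Fri (+1)  2108: Sun (+2)
  2109: Mon (+1)  2110: Tue (+1)  2111: Wed (+1) ✓  2112: Fri (+2)
Wednesday years: 2071, 2076, 2082, 2093, 2099, 2105, 2111 — 7 in total.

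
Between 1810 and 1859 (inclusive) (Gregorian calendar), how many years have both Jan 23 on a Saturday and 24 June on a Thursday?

Check each year's weekday for Jan 23 and 24 June:
  1810: Tue/Sun  1811: Wed/Mon  1812: Thu/Wed  1813: Sat/Thu ✓  1814: Sun/Fri  1815: Mon/Sat  1816: Tue/Mon  1817: Thu/Tue  1818: Fri/Wed  1819: Sat/Thu ✓  1820: Sun/Sat  1821: Tue/Sun  1822: Wed/Mon  1823: Thu/Tue  …(22 more)…  1846: Fri/Wed  1847: Sat/Thu ✓  1848: Sun/Sat  1849: Tue/Sun  1850: Wed/Mon  1851: Thu/Tue  1852: Fri/Thu  1853: Sun/Fri  1854: Mon/Sat  1855: Tue/Sun  1856: Wed/Tue  1857: Fri/Wed  1858: Sat/Thu ✓  1859: Sun/Fri
Both conditions hold in: 1813, 1819, 1830, 1841, 1847, 1858 — 6.

6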